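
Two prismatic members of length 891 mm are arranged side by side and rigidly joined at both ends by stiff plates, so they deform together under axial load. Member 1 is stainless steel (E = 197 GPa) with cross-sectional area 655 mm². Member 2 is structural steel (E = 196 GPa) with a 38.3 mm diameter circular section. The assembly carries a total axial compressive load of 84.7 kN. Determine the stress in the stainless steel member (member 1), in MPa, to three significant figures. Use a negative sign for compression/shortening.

-47.0 MPa

A_2 = 1152 mm².
Equal strain + equilibrium ⇒ each member carries load in proportion to AE: A₁E₁ = 129000000 N, A₂E₂ = 225800000 N, ΣAE = 354800000 N.
σ₁ = P·E₁/ΣAE = -84700·197000/354800000 = -47.02 MPa.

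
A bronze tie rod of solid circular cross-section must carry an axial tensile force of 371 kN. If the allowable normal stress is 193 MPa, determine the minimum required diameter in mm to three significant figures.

49.5 mm

Required area A ≥ P/σ_allow = 371000/193 = 1922 mm².
For a solid circular section, d ≥ √(4A/π) = 49.47 mm.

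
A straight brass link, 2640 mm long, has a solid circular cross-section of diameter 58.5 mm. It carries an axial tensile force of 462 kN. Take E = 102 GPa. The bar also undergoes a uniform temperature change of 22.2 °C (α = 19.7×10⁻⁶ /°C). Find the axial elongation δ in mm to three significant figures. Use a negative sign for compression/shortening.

A = 2688 mm².
δ_mech = NL/(AE) = 462000·2640/(2688·102000) = 4.449 mm.
δ_thermal = αLΔT = 19.7e-6·2640·22.2 = 1.155 mm.
δ = δ_mech + δ_thermal = 5.603 mm.

5.60 mm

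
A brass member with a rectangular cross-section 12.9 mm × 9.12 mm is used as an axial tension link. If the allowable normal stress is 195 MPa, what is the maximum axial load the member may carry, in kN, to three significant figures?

A = 117.6 mm².
P_max = σ_allow · A = 195 · 117.6 = 22940 N = 22.94 kN.

22.9 kN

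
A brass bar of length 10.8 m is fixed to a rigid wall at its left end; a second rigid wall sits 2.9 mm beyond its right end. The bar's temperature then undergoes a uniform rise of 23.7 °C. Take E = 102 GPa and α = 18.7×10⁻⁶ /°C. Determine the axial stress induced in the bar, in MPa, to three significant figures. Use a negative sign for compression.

-17.8 MPa

Free thermal expansion αLΔT = 18.7e-6 · 10800 · 23.7 = 4.786 mm.
The walls engage after the gap closes; constrained expansion = 4.786 − 2.9 = 1.886 mm.
The walls impose strain ε = −(1.886)/10800 = -1.7467e-04; σ = Eε = 102000 · -1.7467e-04 = -17.82 MPa.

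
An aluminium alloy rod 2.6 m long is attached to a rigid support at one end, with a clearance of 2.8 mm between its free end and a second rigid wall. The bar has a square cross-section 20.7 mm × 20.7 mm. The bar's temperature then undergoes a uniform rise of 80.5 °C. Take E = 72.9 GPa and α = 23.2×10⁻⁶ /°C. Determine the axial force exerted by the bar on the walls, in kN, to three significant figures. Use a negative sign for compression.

-24.7 kN

Free thermal expansion αLΔT = 23.2e-6 · 2600 · 80.5 = 4.856 mm.
The walls engage after the gap closes; constrained expansion = 4.856 − 2.8 = 2.056 mm.
The walls impose strain ε = −(2.056)/2600 = -7.9068e-04; σ = Eε = 72900 · -7.9068e-04 = -57.64 MPa.
Wall reaction R = σ·A = -57.64·428.5 = -24700 N = -24.7 kN.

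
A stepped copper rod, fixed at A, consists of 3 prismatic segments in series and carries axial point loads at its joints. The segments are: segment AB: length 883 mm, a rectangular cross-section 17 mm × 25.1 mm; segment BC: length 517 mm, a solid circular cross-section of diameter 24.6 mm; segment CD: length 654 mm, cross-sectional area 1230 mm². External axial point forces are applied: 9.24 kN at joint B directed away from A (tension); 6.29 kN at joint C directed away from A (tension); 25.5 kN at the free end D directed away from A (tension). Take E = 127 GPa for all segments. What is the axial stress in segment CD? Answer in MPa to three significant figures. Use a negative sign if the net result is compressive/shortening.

Internal axial forces (sectioning from the free end, tension +): N_CD = 25.5 kN, N_BC = 31.79 kN, N_AB = 41.03 kN.
σ_CD = N_CD/A_CD = 25500/1230 = 20.73 MPa.

20.7 MPa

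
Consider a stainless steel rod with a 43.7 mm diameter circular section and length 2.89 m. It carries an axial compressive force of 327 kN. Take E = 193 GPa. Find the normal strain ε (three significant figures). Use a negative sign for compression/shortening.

-0.00113

A = 1500 mm².
σ = N/A = -218 MPa; ε = σ/E = -218/193000 = -1.130e-03.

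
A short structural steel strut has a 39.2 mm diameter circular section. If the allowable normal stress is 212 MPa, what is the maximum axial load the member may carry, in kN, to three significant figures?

256 kN

A = 1207 mm².
P_max = σ_allow · A = 212 · 1207 = 255900 N = 255.9 kN.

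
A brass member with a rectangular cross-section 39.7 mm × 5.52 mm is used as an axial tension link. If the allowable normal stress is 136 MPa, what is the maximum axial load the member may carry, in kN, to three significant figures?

A = 219.1 mm².
P_max = σ_allow · A = 136 · 219.1 = 29800 N = 29.8 kN.

29.8 kN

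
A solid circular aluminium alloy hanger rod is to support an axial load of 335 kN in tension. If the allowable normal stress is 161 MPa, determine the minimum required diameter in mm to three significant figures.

51.5 mm

Required area A ≥ P/σ_allow = 335000/161 = 2081 mm².
For a solid circular section, d ≥ √(4A/π) = 51.47 mm.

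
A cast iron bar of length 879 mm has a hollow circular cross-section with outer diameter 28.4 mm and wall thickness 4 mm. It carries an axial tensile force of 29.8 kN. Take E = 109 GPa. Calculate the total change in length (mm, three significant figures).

0.784 mm

A = 306.6 mm².
δ_mech = NL/(AE) = 29800·879/(306.6·109000) = 0.7838 mm.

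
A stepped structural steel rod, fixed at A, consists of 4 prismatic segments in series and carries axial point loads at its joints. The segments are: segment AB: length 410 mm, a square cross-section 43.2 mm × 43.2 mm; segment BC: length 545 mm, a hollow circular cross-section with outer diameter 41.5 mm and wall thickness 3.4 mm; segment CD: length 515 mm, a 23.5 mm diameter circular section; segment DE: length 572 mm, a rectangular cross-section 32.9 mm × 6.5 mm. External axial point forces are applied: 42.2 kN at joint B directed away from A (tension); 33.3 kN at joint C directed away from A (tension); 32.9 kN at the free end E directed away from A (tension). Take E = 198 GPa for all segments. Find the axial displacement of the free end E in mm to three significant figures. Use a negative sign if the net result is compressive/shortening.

Internal axial forces (sectioning from the free end, tension +): N_DE = 32.9 kN, N_CD = 32.9 kN, N_BC = 66.2 kN, N_AB = 108.4 kN.
A_AB = 1866 mm².
A_BC = 407 mm².
A_CD = 433.7 mm².
A_DE = 213.8 mm².
δ_AB = 108400·410/(1866·198000) = 0.1203 mm
δ_BC = 66200·545/(407·198000) = 0.4477 mm
δ_CD = 32900·515/(433.7·198000) = 0.1973 mm
δ_DE = 32900·572/(213.8·198000) = 0.4444 mm
δ = Σδ_i = 1.21 mm.

1.21 mm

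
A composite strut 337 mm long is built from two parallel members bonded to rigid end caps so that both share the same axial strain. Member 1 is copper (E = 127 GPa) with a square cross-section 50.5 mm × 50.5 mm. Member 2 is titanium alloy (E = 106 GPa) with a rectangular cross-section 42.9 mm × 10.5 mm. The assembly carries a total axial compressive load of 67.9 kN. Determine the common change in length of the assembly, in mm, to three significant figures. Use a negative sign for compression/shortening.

-0.0616 mm

A_1 = 2550 mm².
A_2 = 450.4 mm².
Equal strain + equilibrium ⇒ each member carries load in proportion to AE: A₁E₁ = 323900000 N, A₂E₂ = 47750000 N, ΣAE = 371600000 N.
δ = PL/ΣAE = -67900·337/371600000 = -0.06157 mm.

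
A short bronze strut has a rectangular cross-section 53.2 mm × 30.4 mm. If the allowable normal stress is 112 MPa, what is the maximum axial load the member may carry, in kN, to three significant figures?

181 kN

A = 1617 mm².
P_max = σ_allow · A = 112 · 1617 = 181100 N = 181.1 kN.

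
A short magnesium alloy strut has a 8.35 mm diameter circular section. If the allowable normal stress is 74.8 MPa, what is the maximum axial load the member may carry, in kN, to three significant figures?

A = 54.76 mm².
P_max = σ_allow · A = 74.8 · 54.76 = 4096 N = 4.096 kN.

4.10 kN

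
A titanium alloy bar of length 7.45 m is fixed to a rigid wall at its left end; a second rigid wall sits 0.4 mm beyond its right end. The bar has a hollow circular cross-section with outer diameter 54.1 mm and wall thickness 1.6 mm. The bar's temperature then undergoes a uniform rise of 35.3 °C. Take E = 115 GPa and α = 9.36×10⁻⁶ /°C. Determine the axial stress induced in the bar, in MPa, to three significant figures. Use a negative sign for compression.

-31.8 MPa

Free thermal expansion αLΔT = 9.36e-6 · 7450 · 35.3 = 2.462 mm.
The walls engage after the gap closes; constrained expansion = 2.462 − 0.4 = 2.062 mm.
The walls impose strain ε = −(2.062)/7450 = -2.7672e-04; σ = Eε = 115000 · -2.7672e-04 = -31.82 MPa.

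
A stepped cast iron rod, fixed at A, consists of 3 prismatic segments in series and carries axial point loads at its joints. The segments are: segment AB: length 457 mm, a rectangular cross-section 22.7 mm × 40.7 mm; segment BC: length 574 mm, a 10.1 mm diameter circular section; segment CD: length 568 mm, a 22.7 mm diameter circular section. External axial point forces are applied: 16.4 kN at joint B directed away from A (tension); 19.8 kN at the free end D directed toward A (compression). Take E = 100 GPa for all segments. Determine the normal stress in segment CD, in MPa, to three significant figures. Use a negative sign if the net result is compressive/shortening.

-48.9 MPa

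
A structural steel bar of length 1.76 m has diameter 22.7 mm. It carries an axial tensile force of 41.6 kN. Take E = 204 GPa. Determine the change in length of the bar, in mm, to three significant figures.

A = 404.7 mm².
δ_mech = NL/(AE) = 41600·1760/(404.7·204000) = 0.8868 mm.

0.887 mm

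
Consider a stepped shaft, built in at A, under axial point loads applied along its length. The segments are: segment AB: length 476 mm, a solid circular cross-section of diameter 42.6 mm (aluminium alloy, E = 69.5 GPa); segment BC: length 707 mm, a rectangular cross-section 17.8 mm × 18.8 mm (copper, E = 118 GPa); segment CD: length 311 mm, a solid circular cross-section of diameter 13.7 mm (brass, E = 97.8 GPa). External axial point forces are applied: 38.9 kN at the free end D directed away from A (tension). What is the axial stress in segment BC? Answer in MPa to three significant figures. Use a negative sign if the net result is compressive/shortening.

116 MPa

Internal axial forces (sectioning from the free end, tension +): N_CD = 38.9 kN, N_BC = 38.9 kN, N_AB = 38.9 kN.
A_BC = 334.6 mm².
σ_BC = N_BC/A_BC = 38900/334.6 = 116.2 MPa.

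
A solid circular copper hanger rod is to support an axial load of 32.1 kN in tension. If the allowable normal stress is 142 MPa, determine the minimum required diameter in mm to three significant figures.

Required area A ≥ P/σ_allow = 32100/142 = 226.1 mm².
For a solid circular section, d ≥ √(4A/π) = 16.97 mm.

17.0 mm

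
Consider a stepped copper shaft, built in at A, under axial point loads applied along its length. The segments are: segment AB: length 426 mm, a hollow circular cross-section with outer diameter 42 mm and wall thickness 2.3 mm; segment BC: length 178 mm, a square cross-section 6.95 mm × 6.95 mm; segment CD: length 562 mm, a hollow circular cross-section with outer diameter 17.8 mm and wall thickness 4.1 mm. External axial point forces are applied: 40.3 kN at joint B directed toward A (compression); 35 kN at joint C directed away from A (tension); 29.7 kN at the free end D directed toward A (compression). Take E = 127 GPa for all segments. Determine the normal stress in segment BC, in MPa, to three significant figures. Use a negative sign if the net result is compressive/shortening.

110 MPa

Internal axial forces (sectioning from the free end, tension +): N_CD = -29.7 kN, N_BC = 5.3 kN, N_AB = -35 kN.
A_BC = 48.3 mm².
σ_BC = N_BC/A_BC = 5300/48.3 = 109.7 MPa.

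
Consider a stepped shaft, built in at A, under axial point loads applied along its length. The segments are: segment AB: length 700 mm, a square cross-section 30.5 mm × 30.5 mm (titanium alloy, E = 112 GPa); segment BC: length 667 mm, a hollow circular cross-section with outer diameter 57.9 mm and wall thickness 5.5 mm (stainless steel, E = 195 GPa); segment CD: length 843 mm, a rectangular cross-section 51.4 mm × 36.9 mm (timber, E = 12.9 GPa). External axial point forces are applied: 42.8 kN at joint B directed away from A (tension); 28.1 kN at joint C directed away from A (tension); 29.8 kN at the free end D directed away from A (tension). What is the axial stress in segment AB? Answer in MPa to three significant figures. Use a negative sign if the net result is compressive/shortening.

Internal axial forces (sectioning from the free end, tension +): N_CD = 29.8 kN, N_BC = 57.9 kN, N_AB = 100.7 kN.
A_AB = 930.2 mm².
σ_AB = N_AB/A_AB = 100700/930.2 = 108.3 MPa.

108 MPa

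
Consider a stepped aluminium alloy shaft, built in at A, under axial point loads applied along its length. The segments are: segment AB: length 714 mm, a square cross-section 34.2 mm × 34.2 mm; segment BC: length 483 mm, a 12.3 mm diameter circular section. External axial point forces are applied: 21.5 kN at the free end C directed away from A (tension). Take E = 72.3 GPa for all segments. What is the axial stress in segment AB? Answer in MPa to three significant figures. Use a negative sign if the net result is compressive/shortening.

18.4 MPa

Internal axial forces (sectioning from the free end, tension +): N_BC = 21.5 kN, N_AB = 21.5 kN.
A_AB = 1170 mm².
σ_AB = N_AB/A_AB = 21500/1170 = 18.38 MPa.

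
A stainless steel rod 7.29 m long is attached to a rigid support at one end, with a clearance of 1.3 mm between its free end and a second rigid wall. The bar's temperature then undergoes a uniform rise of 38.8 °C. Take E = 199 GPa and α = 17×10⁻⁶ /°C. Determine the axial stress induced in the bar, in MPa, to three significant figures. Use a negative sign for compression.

-95.8 MPa

Free thermal expansion αLΔT = 17e-6 · 7290 · 38.8 = 4.808 mm.
The walls engage after the gap closes; constrained expansion = 4.808 − 1.3 = 3.508 mm.
The walls impose strain ε = −(3.508)/7290 = -4.8127e-04; σ = Eε = 199000 · -4.8127e-04 = -95.77 MPa.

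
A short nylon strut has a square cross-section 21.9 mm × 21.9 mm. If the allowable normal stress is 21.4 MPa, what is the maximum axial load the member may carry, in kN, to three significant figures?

A = 479.6 mm².
P_max = σ_allow · A = 21.4 · 479.6 = 10260 N = 10.26 kN.

10.3 kN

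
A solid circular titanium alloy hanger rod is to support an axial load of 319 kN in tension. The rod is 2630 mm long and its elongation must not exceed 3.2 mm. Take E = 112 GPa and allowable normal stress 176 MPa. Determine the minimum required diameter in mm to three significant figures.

Required area A ≥ P/σ_allow = 319000/176 = 1812 mm².
For a solid circular section, d ≥ √(4A/π) = 48.04 mm.
Elongation limit: A ≥ PL/(Eδ_allow) = 319000·2630/(112000·3.2) = 2341 mm² ⇒ d ≥ 54.59 mm.
The elongation limit governs.

54.6 mm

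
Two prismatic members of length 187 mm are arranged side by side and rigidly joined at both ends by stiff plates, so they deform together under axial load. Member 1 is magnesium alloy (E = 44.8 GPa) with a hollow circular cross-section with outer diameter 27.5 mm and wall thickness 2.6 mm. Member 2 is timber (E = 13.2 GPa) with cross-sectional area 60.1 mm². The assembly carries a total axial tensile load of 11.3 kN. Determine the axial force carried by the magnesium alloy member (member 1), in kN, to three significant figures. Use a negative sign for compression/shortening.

A_1 = 203.4 mm².
Equal strain + equilibrium ⇒ each member carries load in proportion to AE: A₁E₁ = 9112000 N, A₂E₂ = 793300 N, ΣAE = 9905000 N.
F₁ = P·A₁E₁/ΣAE = 11300·9112000/9905000 = 10390 N.

10.4 kN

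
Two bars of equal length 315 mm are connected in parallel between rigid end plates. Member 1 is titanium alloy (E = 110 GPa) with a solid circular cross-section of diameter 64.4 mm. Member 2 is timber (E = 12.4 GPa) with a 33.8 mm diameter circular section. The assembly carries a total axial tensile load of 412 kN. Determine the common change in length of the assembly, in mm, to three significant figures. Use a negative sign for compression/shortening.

0.351 mm

A_1 = 3257 mm².
A_2 = 897.3 mm².
Equal strain + equilibrium ⇒ each member carries load in proportion to AE: A₁E₁ = 358300000 N, A₂E₂ = 11130000 N, ΣAE = 369400000 N.
δ = PL/ΣAE = 412000·315/369400000 = 0.3513 mm.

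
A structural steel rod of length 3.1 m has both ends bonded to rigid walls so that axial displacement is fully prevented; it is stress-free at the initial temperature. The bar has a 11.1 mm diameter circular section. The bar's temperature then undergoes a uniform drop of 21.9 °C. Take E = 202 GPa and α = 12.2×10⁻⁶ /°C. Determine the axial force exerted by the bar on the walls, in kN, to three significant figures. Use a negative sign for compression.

Free thermal expansion αLΔT = 12.2e-6 · 3100 · -21.9 = -0.8283 mm.
The walls impose strain ε = −(-0.8283)/3100 = 2.6718e-04; σ = Eε = 202000 · 2.6718e-04 = 53.97 MPa.
Wall reaction R = σ·A = 53.97·96.77 = 5223 N = 5.223 kN.

5.22 kN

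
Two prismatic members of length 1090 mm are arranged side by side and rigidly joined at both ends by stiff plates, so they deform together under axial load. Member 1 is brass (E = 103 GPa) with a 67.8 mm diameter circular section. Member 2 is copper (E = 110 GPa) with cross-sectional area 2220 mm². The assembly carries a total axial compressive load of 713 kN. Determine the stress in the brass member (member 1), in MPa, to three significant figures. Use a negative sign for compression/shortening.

A_1 = 3610 mm².
Equal strain + equilibrium ⇒ each member carries load in proportion to AE: A₁E₁ = 371900000 N, A₂E₂ = 244200000 N, ΣAE = 616100000 N.
σ₁ = P·E₁/ΣAE = -713000·103000/616100000 = -119.2 MPa.

-119 MPa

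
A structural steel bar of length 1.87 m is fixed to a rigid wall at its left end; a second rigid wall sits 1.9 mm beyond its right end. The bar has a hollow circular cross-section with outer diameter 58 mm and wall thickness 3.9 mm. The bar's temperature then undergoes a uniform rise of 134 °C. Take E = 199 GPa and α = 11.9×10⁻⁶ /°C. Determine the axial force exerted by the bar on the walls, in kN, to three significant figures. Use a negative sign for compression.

-76.3 kN

Free thermal expansion αLΔT = 11.9e-6 · 1870 · 134 = 2.982 mm.
The walls engage after the gap closes; constrained expansion = 2.982 − 1.9 = 1.082 mm.
The walls impose strain ε = −(1.082)/1870 = -5.7856e-04; σ = Eε = 199000 · -5.7856e-04 = -115.1 MPa.
Wall reaction R = σ·A = -115.1·662.8 = -76320 N = -76.32 kN.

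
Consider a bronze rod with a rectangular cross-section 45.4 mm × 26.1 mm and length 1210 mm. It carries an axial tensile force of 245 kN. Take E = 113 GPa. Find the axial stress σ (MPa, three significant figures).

A = 1185 mm².
σ = N/A = 245000/1185 = 206.8 MPa.

207 MPa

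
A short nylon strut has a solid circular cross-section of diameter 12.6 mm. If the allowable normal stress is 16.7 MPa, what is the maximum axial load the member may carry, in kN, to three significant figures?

A = 124.7 mm².
P_max = σ_allow · A = 16.7 · 124.7 = 2082 N = 2.082 kN.

2.08 kN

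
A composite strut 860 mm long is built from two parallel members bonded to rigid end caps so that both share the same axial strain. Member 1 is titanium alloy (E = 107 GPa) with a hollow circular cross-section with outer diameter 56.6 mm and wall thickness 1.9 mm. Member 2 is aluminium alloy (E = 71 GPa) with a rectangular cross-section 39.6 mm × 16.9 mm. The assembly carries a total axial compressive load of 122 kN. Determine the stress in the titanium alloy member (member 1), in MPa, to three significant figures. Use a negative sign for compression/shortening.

A_1 = 326.5 mm².
A_2 = 669.2 mm².
Equal strain + equilibrium ⇒ each member carries load in proportion to AE: A₁E₁ = 34940000 N, A₂E₂ = 47520000 N, ΣAE = 82450000 N.
σ₁ = P·E₁/ΣAE = -122000·107000/82450000 = -158.3 MPa.

-158 MPa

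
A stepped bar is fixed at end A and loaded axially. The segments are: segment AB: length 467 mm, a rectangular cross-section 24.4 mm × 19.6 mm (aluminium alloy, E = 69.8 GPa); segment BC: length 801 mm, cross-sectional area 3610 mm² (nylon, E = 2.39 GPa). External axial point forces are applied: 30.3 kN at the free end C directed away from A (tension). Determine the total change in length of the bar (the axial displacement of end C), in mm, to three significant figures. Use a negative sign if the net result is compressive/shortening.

Internal axial forces (sectioning from the free end, tension +): N_BC = 30.3 kN, N_AB = 30.3 kN.
A_AB = 478.2 mm².
δ_AB = 30300·467/(478.2·69800) = 0.4239 mm
δ_BC = 30300·801/(3610·2390) = 2.813 mm
δ = Σδ_i = 3.237 mm.

3.24 mm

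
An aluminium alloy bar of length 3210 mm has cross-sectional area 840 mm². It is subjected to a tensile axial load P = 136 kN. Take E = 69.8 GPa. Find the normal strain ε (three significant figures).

0.00232

σ = N/A = 161.9 MPa; ε = σ/E = 161.9/69800 = 2.320e-03.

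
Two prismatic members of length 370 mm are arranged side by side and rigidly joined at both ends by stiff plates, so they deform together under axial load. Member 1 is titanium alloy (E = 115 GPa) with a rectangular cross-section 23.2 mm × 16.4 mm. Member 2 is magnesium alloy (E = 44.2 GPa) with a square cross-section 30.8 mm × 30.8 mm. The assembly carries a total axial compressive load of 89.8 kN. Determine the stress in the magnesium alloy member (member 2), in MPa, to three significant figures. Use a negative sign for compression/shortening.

A_1 = 380.5 mm².
A_2 = 948.6 mm².
Equal strain + equilibrium ⇒ each member carries load in proportion to AE: A₁E₁ = 43760000 N, A₂E₂ = 41930000 N, ΣAE = 85690000 N.
σ₂ = P·E₂/ΣAE = -89800·44200/85690000 = -46.32 MPa.

-46.3 MPa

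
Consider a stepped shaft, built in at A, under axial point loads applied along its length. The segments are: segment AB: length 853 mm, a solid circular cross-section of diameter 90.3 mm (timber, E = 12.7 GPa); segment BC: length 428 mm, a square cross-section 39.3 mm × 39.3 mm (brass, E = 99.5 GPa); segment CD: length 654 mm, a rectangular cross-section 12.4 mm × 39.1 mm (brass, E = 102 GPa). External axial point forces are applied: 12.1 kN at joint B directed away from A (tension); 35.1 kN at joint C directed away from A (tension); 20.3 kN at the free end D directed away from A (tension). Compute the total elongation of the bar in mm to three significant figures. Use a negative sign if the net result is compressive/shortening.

Internal axial forces (sectioning from the free end, tension +): N_CD = 20.3 kN, N_BC = 55.4 kN, N_AB = 67.5 kN.
A_AB = 6404 mm².
A_BC = 1544 mm².
A_CD = 484.8 mm².
δ_AB = 67500·853/(6404·12700) = 0.7079 mm
δ_BC = 55400·428/(1544·99500) = 0.1543 mm
δ_CD = 20300·654/(484.8·102000) = 0.2685 mm
δ = Σδ_i = 1.131 mm.

1.13 mm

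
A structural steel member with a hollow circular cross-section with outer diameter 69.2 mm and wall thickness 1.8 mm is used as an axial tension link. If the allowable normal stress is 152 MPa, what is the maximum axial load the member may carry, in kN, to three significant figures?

57.9 kN

A = 381.1 mm².
P_max = σ_allow · A = 152 · 381.1 = 57930 N = 57.93 kN.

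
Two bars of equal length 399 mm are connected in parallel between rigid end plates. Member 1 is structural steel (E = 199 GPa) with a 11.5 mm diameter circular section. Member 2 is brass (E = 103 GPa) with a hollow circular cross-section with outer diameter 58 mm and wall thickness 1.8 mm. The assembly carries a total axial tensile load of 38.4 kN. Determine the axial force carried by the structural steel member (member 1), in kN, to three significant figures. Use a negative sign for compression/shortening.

A_1 = 103.9 mm².
A_2 = 317.8 mm².
Equal strain + equilibrium ⇒ each member carries load in proportion to AE: A₁E₁ = 20670000 N, A₂E₂ = 32730000 N, ΣAE = 53400000 N.
F₁ = P·A₁E₁/ΣAE = 38400·20670000/53400000 = 14860 N.

14.9 kN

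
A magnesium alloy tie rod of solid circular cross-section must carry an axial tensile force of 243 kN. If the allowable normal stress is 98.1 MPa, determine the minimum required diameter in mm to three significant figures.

Required area A ≥ P/σ_allow = 243000/98.1 = 2477 mm².
For a solid circular section, d ≥ √(4A/π) = 56.16 mm.

56.2 mm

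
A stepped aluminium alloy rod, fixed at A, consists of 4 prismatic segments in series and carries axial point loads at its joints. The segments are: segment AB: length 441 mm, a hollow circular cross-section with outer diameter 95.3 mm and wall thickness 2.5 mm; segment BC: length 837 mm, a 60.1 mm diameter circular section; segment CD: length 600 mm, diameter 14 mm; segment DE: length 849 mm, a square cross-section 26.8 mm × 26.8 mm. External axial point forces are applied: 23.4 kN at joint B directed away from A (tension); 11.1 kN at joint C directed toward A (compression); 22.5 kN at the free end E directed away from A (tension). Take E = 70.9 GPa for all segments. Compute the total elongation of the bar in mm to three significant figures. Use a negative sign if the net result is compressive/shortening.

1.96 mm

Internal axial forces (sectioning from the free end, tension +): N_DE = 22.5 kN, N_CD = 22.5 kN, N_BC = 11.4 kN, N_AB = 34.8 kN.
A_AB = 728.8 mm².
A_BC = 2837 mm².
A_CD = 153.9 mm².
A_DE = 718.2 mm².
δ_AB = 34800·441/(728.8·70900) = 0.297 mm
δ_BC = 11400·837/(2837·70900) = 0.04744 mm
δ_CD = 22500·600/(153.9·70900) = 1.237 mm
δ_DE = 22500·849/(718.2·70900) = 0.3751 mm
δ = Σδ_i = 1.956 mm.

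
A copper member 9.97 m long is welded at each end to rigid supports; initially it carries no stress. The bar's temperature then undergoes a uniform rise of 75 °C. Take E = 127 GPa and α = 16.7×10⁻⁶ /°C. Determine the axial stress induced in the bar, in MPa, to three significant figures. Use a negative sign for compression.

-159 MPa

Free thermal expansion αLΔT = 16.7e-6 · 9970 · 75 = 12.49 mm.
The walls impose strain ε = −(12.49)/9970 = -1.2525e-03; σ = Eε = 127000 · -1.2525e-03 = -159.1 MPa.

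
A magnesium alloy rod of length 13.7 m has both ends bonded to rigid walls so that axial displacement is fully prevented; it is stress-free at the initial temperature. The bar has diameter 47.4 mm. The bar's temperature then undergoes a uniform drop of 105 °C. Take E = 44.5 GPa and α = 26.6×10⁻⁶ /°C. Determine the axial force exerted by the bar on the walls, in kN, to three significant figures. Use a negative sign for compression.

Free thermal expansion αLΔT = 26.6e-6 · 13700 · -105 = -38.26 mm.
The walls impose strain ε = −(-38.26)/13700 = 2.7930e-03; σ = Eε = 44500 · 2.7930e-03 = 124.3 MPa.
Wall reaction R = σ·A = 124.3·1765 = 219300 N = 219.3 kN.

219 kN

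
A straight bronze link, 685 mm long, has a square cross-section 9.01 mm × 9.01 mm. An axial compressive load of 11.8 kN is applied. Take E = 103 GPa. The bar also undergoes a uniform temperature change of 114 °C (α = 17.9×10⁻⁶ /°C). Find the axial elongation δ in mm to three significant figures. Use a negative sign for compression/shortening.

0.431 mm

A = 81.18 mm².
δ_mech = NL/(AE) = -11800·685/(81.18·103000) = -0.9667 mm.
δ_thermal = αLΔT = 17.9e-6·685·114 = 1.398 mm.
δ = δ_mech + δ_thermal = 0.4311 mm.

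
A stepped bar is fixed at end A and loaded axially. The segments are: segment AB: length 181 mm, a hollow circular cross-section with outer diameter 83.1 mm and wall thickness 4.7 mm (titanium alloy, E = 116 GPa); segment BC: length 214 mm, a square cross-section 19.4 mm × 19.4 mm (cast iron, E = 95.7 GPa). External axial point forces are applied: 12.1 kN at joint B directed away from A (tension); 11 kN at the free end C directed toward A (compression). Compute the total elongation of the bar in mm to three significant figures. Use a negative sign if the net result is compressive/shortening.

Internal axial forces (sectioning from the free end, tension +): N_BC = -11 kN, N_AB = 1.1 kN.
A_AB = 1158 mm².
A_BC = 376.4 mm².
δ_AB = 1100·181/(1158·116000) = 0.001483 mm
δ_BC = -11000·214/(376.4·95700) = -0.06536 mm
δ = Σδ_i = -0.06387 mm.

-0.0639 mm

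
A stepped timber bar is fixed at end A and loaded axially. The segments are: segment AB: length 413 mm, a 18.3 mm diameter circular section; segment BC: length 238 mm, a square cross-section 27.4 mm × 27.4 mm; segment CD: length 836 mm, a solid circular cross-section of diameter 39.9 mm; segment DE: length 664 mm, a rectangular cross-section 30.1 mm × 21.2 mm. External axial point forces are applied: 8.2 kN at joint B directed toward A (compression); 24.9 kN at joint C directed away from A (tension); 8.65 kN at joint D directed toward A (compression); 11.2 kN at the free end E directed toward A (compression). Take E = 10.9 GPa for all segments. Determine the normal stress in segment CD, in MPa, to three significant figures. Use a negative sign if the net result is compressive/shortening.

-15.9 MPa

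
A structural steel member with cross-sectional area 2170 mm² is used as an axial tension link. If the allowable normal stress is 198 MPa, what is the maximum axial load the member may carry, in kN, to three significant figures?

430 kN

P_max = σ_allow · A = 198 · 2170 = 429700 N = 429.7 kN.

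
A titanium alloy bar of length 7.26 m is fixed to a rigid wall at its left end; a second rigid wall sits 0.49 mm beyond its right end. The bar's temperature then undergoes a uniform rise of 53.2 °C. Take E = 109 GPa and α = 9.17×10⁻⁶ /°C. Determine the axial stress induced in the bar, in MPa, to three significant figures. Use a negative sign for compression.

Free thermal expansion αLΔT = 9.17e-6 · 7260 · 53.2 = 3.542 mm.
The walls engage after the gap closes; constrained expansion = 3.542 − 0.49 = 3.052 mm.
The walls impose strain ε = −(3.052)/7260 = -4.2035e-04; σ = Eε = 109000 · -4.2035e-04 = -45.82 MPa.

-45.8 MPa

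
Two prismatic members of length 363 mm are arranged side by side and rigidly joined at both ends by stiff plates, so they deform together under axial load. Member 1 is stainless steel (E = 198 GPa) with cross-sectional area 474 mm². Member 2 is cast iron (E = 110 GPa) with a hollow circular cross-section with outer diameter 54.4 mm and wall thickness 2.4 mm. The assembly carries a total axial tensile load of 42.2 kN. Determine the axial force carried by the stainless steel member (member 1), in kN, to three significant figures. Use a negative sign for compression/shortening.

28.9 kN

A_2 = 392.1 mm².
Equal strain + equilibrium ⇒ each member carries load in proportion to AE: A₁E₁ = 93850000 N, A₂E₂ = 43130000 N, ΣAE = 137000000 N.
F₁ = P·A₁E₁/ΣAE = 42200·93850000/137000000 = 28910 N.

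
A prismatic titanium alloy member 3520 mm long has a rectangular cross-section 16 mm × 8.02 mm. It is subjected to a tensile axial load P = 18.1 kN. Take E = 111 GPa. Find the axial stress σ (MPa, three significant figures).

141 MPa

A = 128.3 mm².
σ = N/A = 18100/128.3 = 141.1 MPa.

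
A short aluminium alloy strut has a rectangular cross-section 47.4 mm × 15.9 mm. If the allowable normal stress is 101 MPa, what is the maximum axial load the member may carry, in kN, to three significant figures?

A = 753.7 mm².
P_max = σ_allow · A = 101 · 753.7 = 76120 N = 76.12 kN.

76.1 kN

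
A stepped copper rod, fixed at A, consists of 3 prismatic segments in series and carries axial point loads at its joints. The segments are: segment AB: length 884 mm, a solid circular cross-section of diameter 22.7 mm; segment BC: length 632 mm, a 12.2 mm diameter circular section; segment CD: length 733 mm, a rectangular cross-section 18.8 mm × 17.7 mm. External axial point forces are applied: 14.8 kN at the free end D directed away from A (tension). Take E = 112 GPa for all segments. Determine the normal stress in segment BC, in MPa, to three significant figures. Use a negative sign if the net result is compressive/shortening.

Internal axial forces (sectioning from the free end, tension +): N_CD = 14.8 kN, N_BC = 14.8 kN, N_AB = 14.8 kN.
A_BC = 116.9 mm².
σ_BC = N_BC/A_BC = 14800/116.9 = 126.6 MPa.

127 MPa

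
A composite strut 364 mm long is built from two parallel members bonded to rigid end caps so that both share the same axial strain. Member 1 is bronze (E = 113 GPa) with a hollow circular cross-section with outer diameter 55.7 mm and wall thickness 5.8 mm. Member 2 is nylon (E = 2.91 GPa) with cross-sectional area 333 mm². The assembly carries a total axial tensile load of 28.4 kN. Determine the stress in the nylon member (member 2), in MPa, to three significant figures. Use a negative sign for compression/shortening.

A_1 = 909.2 mm².
Equal strain + equilibrium ⇒ each member carries load in proportion to AE: A₁E₁ = 102700000 N, A₂E₂ = 969000 N, ΣAE = 103700000 N.
σ₂ = P·E₂/ΣAE = 28400·2910/103700000 = 0.7969 MPa.

0.797 MPa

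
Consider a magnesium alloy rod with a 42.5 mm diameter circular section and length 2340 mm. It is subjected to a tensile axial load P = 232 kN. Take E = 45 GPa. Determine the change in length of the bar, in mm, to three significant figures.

8.50 mm

A = 1419 mm².
δ_mech = NL/(AE) = 232000·2340/(1419·45000) = 8.504 mm.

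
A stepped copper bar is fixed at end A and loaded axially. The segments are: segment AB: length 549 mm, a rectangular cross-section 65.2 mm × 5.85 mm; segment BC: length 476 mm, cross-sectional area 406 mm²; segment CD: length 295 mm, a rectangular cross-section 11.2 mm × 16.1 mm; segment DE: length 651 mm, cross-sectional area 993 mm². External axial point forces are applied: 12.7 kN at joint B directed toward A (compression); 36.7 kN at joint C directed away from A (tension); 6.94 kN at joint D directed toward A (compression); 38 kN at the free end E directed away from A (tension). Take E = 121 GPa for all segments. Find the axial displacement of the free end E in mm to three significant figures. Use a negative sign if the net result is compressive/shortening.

1.94 mm

Internal axial forces (sectioning from the free end, tension +): N_DE = 38 kN, N_CD = 31.06 kN, N_BC = 67.76 kN, N_AB = 55.06 kN.
A_AB = 381.4 mm².
A_CD = 180.3 mm².
δ_AB = 55060·549/(381.4·121000) = 0.655 mm
δ_BC = 67760·476/(406·121000) = 0.6566 mm
δ_CD = 31060·295/(180.3·121000) = 0.4199 mm
δ_DE = 38000·651/(993·121000) = 0.2059 mm
δ = Σδ_i = 1.937 mm.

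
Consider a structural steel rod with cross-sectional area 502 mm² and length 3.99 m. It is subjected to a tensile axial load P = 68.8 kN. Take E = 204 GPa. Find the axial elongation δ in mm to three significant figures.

2.68 mm

δ_mech = NL/(AE) = 68800·3990/(502·204000) = 2.681 mm.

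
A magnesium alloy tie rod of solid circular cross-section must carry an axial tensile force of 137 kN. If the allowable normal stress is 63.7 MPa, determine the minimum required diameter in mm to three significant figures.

52.3 mm

Required area A ≥ P/σ_allow = 137000/63.7 = 2151 mm².
For a solid circular section, d ≥ √(4A/π) = 52.33 mm.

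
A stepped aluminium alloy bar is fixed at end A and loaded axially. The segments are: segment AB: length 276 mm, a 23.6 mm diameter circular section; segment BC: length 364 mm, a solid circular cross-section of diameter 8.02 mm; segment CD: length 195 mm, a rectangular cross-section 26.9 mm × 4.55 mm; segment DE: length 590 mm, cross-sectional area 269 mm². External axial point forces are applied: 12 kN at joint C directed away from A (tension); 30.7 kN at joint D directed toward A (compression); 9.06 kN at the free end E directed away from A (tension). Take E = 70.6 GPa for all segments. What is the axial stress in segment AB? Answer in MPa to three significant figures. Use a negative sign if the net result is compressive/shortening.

Internal axial forces (sectioning from the free end, tension +): N_DE = 9.06 kN, N_CD = -21.64 kN, N_BC = -9.64 kN, N_AB = -9.64 kN.
A_AB = 437.4 mm².
σ_AB = N_AB/A_AB = -9640/437.4 = -22.04 MPa.

-22.0 MPa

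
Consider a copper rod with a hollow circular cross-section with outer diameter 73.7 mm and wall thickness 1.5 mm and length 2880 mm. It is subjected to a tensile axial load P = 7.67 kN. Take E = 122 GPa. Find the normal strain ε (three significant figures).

1.85e-04

A = 340.2 mm².
σ = N/A = 22.54 MPa; ε = σ/E = 22.54/122000 = 1.848e-04.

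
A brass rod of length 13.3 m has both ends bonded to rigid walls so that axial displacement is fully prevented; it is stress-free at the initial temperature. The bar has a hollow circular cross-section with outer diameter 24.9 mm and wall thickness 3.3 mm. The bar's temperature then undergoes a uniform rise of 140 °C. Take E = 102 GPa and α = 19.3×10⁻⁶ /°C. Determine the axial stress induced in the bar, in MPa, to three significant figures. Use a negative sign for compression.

-276 MPa

Free thermal expansion αLΔT = 19.3e-6 · 13300 · 140 = 35.94 mm.
The walls impose strain ε = −(35.94)/13300 = -2.7020e-03; σ = Eε = 102000 · -2.7020e-03 = -275.6 MPa.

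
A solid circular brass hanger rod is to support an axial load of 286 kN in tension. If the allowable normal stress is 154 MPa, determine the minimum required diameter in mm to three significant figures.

48.6 mm

Required area A ≥ P/σ_allow = 286000/154 = 1857 mm².
For a solid circular section, d ≥ √(4A/π) = 48.63 mm.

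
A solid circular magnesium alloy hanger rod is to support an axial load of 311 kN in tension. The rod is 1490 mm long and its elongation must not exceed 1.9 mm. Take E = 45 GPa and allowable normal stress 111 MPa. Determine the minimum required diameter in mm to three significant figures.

Required area A ≥ P/σ_allow = 311000/111 = 2802 mm².
For a solid circular section, d ≥ √(4A/π) = 59.73 mm.
Elongation limit: A ≥ PL/(Eδ_allow) = 311000·1490/(45000·1.9) = 5420 mm² ⇒ d ≥ 83.07 mm.
The elongation limit governs.

83.1 mm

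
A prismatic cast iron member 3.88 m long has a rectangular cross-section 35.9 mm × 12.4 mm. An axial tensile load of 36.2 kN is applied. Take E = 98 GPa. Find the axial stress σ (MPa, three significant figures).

A = 445.2 mm².
σ = N/A = 36200/445.2 = 81.32 MPa.

81.3 MPa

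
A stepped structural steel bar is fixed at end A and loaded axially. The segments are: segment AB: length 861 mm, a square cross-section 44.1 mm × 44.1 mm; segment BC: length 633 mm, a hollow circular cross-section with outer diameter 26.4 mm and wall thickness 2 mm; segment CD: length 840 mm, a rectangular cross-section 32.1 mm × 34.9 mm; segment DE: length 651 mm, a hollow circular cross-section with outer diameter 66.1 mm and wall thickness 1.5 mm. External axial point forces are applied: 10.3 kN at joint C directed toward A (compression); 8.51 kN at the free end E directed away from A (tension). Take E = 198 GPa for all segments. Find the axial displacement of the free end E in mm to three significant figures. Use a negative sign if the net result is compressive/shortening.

Internal axial forces (sectioning from the free end, tension +): N_DE = 8.51 kN, N_CD = 8.51 kN, N_BC = -1.79 kN, N_AB = -1.79 kN.
A_AB = 1945 mm².
A_BC = 153.3 mm².
A_CD = 1120 mm².
A_DE = 304.4 mm².
δ_AB = -1790·861/(1945·198000) = -0.004002 mm
δ_BC = -1790·633/(153.3·198000) = -0.03733 mm
δ_CD = 8510·840/(1120·198000) = 0.03223 mm
δ_DE = 8510·651/(304.4·198000) = 0.09191 mm
δ = Σδ_i = 0.08281 mm.

0.0828 mm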